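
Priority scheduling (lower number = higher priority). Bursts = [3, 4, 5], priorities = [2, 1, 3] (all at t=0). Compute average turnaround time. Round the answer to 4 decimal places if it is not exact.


Sort by priority (ascending = highest first):
Order: [(1, 4), (2, 3), (3, 5)]
Completion times:
  Priority 1, burst=4, C=4
  Priority 2, burst=3, C=7
  Priority 3, burst=5, C=12
Average turnaround = 23/3 = 7.6667

7.6667


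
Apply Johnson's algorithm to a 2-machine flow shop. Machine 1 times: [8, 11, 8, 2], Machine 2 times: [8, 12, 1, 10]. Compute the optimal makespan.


Apply Johnson's rule:
  Group 1 (a <= b): [(4, 2, 10), (1, 8, 8), (2, 11, 12)]
  Group 2 (a > b): [(3, 8, 1)]
Optimal job order: [4, 1, 2, 3]
Schedule:
  Job 4: M1 done at 2, M2 done at 12
  Job 1: M1 done at 10, M2 done at 20
  Job 2: M1 done at 21, M2 done at 33
  Job 3: M1 done at 29, M2 done at 34
Makespan = 34

34


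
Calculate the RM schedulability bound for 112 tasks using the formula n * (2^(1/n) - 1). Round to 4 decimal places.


Compute 2^(1/112) = 1.0062080044
Subtract 1: 1.0062080044 - 1 = 0.0062080044
Multiply by n: 112 * 0.0062080044 = 0.6952964928
Round to 4 dp: 0.6953

0.6953


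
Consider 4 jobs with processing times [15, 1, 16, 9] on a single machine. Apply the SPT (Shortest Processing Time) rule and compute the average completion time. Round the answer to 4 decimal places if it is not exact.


Sort jobs by processing time (SPT order): [1, 9, 15, 16]
Compute completion times sequentially:
  Job 1: processing = 1, completes at 1
  Job 2: processing = 9, completes at 10
  Job 3: processing = 15, completes at 25
  Job 4: processing = 16, completes at 41
Sum of completion times = 77
Average completion time = 77/4 = 19.25

19.25


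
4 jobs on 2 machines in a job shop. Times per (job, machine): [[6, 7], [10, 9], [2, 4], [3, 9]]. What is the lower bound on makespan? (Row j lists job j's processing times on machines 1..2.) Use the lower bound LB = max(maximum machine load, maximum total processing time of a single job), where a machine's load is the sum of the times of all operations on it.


Machine loads:
  Machine 1: 6 + 10 + 2 + 3 = 21
  Machine 2: 7 + 9 + 4 + 9 = 29
Max machine load = 29
Job totals:
  Job 1: 13
  Job 2: 19
  Job 3: 6
  Job 4: 12
Max job total = 19
Lower bound = max(29, 19) = 29

29


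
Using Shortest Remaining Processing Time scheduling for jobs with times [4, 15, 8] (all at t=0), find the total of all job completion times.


Since all jobs arrive at t=0, SRPT equals SPT ordering.
SPT order: [4, 8, 15]
Completion times:
  Job 1: p=4, C=4
  Job 2: p=8, C=12
  Job 3: p=15, C=27
Total completion time = 4 + 12 + 27 = 43

43


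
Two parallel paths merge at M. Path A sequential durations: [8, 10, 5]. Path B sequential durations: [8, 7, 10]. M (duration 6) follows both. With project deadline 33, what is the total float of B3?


Forward pass: ES(B3) = sum of predecessors on chain B = 15
EF = ES + duration = 15 + 10 = 25
Backward pass: LF(M) = deadline = 33; LS(M) = 33 - 6 = 27
LF(B3) = LS(M) - sum(successors on chain B) = 27 - 0 = 27
LS = LF - duration = 27 - 10 = 17
Total float = LS - ES = 17 - 15 = 2

2


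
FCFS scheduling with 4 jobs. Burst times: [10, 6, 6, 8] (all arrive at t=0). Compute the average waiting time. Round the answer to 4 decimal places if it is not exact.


FCFS order (as given): [10, 6, 6, 8]
Waiting times:
  Job 1: wait = 0
  Job 2: wait = 10
  Job 3: wait = 16
  Job 4: wait = 22
Sum of waiting times = 48
Average waiting time = 48/4 = 12.0

12.0


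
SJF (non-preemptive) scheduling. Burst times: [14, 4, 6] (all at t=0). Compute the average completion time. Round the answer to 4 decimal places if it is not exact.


SJF order (ascending): [4, 6, 14]
Completion times:
  Job 1: burst=4, C=4
  Job 2: burst=6, C=10
  Job 3: burst=14, C=24
Average completion = 38/3 = 12.6667

12.6667


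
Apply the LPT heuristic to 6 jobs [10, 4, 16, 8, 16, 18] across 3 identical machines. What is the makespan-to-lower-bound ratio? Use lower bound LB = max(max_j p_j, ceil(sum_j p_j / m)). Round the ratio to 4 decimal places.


LPT order: [18, 16, 16, 10, 8, 4]
Machine loads after assignment: [22, 26, 24]
LPT makespan = 26
Lower bound = max(max_job, ceil(total/3)) = max(18, 24) = 24
Ratio = 26 / 24 = 1.0833

1.0833


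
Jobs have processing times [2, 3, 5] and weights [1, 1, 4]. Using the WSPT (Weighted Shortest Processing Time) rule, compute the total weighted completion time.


Compute p/w ratios and sort ascending (WSPT): [(5, 4), (2, 1), (3, 1)]
Compute weighted completion times:
  Job (p=5,w=4): C=5, w*C=4*5=20
  Job (p=2,w=1): C=7, w*C=1*7=7
  Job (p=3,w=1): C=10, w*C=1*10=10
Total weighted completion time = 37

37


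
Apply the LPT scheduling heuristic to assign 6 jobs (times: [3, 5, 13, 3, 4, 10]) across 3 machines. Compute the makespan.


Sort jobs in decreasing order (LPT): [13, 10, 5, 4, 3, 3]
Assign each job to the least loaded machine:
  Machine 1: jobs [13], load = 13
  Machine 2: jobs [10, 3], load = 13
  Machine 3: jobs [5, 4, 3], load = 12
Makespan = max load = 13

13


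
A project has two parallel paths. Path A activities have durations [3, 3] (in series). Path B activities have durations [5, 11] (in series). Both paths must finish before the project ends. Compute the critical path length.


Path A total = 3 + 3 = 6
Path B total = 5 + 11 = 16
Critical path = longest path = max(6, 16) = 16

16


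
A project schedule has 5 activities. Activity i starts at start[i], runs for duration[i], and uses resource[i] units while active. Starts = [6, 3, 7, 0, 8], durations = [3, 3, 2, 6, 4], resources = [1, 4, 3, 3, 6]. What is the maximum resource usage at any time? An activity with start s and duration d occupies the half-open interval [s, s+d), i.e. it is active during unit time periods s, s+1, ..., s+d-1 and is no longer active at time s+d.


Each activity i is active on [start_i, start_i + duration_i).
Compute total resource usage per time slot:
  t=0: active resources = [3], total = 3
  t=1: active resources = [3], total = 3
  t=2: active resources = [3], total = 3
  t=3: active resources = [4, 3], total = 7
  t=4: active resources = [4, 3], total = 7
  t=5: active resources = [4, 3], total = 7
  t=6: active resources = [1], total = 1
  t=7: active resources = [1, 3], total = 4
  t=8: active resources = [1, 3, 6], total = 10
  t=9: active resources = [6], total = 6
  t=10: active resources = [6], total = 6
  t=11: active resources = [6], total = 6
Peak resource demand = 10

10


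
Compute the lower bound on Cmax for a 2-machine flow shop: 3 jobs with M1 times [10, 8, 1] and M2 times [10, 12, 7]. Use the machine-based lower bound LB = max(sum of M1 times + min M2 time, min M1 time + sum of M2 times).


LB1 = sum(M1 times) + min(M2 times) = 19 + 7 = 26
LB2 = min(M1 times) + sum(M2 times) = 1 + 29 = 30
Lower bound = max(LB1, LB2) = max(26, 30) = 30

30


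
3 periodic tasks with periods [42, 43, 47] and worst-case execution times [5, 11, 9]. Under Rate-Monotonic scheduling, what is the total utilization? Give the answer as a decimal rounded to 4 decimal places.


Compute individual utilizations (exact fractions):
  Task 1: C/T = 5/42 (approx. 0.119)
  Task 2: C/T = 11/43 (approx. 0.2558)
  Task 3: C/T = 9/47 (approx. 0.1915)
Total utilization U = 5/42 + 11/43 + 9/47 = 48073/84882
Rounded to 4 decimal places: U = 0.5664
RM (Liu & Layland) bound for 3 tasks = 0.779763; compare with U = 48073/84882 (approx. 0.566351)
U <= bound, so schedulable by RM sufficient condition.

0.5664


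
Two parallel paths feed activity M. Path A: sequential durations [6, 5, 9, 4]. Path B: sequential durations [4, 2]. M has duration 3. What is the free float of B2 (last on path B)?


ES(B2) = sum of predecessors on chain B = 4
EF(B2) = ES + duration = 4 + 2 = 6
Successor of B2 is M. ES(M) = max(sum(A), sum(B)) = max(24, 6) = 24
Free float = ES(successor) - EF(current) = 24 - 6 = 18

18


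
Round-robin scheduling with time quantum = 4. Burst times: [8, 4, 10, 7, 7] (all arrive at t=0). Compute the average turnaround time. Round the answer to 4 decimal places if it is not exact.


Time quantum = 4
Execution trace:
  J1 runs 4 units, time = 4
  J2 runs 4 units, time = 8
  J3 runs 4 units, time = 12
  J4 runs 4 units, time = 16
  J5 runs 4 units, time = 20
  J1 runs 4 units, time = 24
  J3 runs 4 units, time = 28
  J4 runs 3 units, time = 31
  J5 runs 3 units, time = 34
  J3 runs 2 units, time = 36
Finish times: [24, 8, 36, 31, 34]
Average turnaround = 133/5 = 26.6

26.6


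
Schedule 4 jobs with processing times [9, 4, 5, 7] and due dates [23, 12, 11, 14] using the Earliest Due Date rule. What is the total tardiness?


Sort by due date (EDD order): [(5, 11), (4, 12), (7, 14), (9, 23)]
Compute completion times and tardiness:
  Job 1: p=5, d=11, C=5, tardiness=max(0,5-11)=0
  Job 2: p=4, d=12, C=9, tardiness=max(0,9-12)=0
  Job 3: p=7, d=14, C=16, tardiness=max(0,16-14)=2
  Job 4: p=9, d=23, C=25, tardiness=max(0,25-23)=2
Total tardiness = 4

4


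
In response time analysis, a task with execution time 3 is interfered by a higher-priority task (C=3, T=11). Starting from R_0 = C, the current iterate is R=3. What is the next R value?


R_next = C + ceil(R_prev / T_hp) * C_hp
ceil(3 / 11) = ceil(0.2727) = 1
Interference = 1 * 3 = 3
R_next = 3 + 3 = 6

6


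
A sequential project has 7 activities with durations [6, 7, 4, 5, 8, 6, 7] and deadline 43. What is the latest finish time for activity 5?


LF(activity 5) = deadline - sum of successor durations
Successors: activities 6 through 7 with durations [6, 7]
Sum of successor durations = 13
LF = 43 - 13 = 30

30


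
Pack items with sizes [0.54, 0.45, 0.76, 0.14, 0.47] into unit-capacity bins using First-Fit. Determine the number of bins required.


Place items sequentially using First-Fit:
  Item 0.54 -> new Bin 1
  Item 0.45 -> Bin 1 (now 0.99)
  Item 0.76 -> new Bin 2
  Item 0.14 -> Bin 2 (now 0.9)
  Item 0.47 -> new Bin 3
Total bins used = 3

3


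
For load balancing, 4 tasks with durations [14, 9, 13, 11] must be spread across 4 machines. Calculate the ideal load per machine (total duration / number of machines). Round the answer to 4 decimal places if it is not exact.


Total processing time = 14 + 9 + 13 + 11 = 47
Number of machines = 4
Ideal balanced load = 47 / 4 = 11.75

11.75


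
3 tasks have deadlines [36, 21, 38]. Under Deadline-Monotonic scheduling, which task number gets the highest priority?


Sort tasks by relative deadline (ascending):
  Task 2: deadline = 21
  Task 1: deadline = 36
  Task 3: deadline = 38
Priority order (highest first): [2, 1, 3]
Highest priority task = 2

2


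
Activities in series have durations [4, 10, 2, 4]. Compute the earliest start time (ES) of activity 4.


Activity 4 starts after activities 1 through 3 complete.
Predecessor durations: [4, 10, 2]
ES = 4 + 10 + 2 = 16

16


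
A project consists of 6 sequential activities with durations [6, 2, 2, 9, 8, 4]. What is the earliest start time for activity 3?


Activity 3 starts after activities 1 through 2 complete.
Predecessor durations: [6, 2]
ES = 6 + 2 = 8

8


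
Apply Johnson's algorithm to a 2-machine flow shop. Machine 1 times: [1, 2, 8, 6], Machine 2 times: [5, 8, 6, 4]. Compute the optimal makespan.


Apply Johnson's rule:
  Group 1 (a <= b): [(1, 1, 5), (2, 2, 8)]
  Group 2 (a > b): [(3, 8, 6), (4, 6, 4)]
Optimal job order: [1, 2, 3, 4]
Schedule:
  Job 1: M1 done at 1, M2 done at 6
  Job 2: M1 done at 3, M2 done at 14
  Job 3: M1 done at 11, M2 done at 20
  Job 4: M1 done at 17, M2 done at 24
Makespan = 24

24


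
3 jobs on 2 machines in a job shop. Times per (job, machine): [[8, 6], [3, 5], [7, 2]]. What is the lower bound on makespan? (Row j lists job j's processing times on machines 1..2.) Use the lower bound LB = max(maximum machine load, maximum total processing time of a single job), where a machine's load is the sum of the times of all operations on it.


Machine loads:
  Machine 1: 8 + 3 + 7 = 18
  Machine 2: 6 + 5 + 2 = 13
Max machine load = 18
Job totals:
  Job 1: 14
  Job 2: 8
  Job 3: 9
Max job total = 14
Lower bound = max(18, 14) = 18

18


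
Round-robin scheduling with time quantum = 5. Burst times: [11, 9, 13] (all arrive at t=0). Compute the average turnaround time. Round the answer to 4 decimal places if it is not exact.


Time quantum = 5
Execution trace:
  J1 runs 5 units, time = 5
  J2 runs 5 units, time = 10
  J3 runs 5 units, time = 15
  J1 runs 5 units, time = 20
  J2 runs 4 units, time = 24
  J3 runs 5 units, time = 29
  J1 runs 1 units, time = 30
  J3 runs 3 units, time = 33
Finish times: [30, 24, 33]
Average turnaround = 87/3 = 29.0

29.0


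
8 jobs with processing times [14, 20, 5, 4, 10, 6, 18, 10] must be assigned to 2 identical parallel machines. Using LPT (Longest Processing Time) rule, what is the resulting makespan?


Sort jobs in decreasing order (LPT): [20, 18, 14, 10, 10, 6, 5, 4]
Assign each job to the least loaded machine:
  Machine 1: jobs [20, 10, 10, 4], load = 44
  Machine 2: jobs [18, 14, 6, 5], load = 43
Makespan = max load = 44

44


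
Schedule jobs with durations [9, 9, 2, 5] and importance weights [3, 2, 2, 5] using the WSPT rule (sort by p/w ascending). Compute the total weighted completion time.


Compute p/w ratios and sort ascending (WSPT): [(2, 2), (5, 5), (9, 3), (9, 2)]
Compute weighted completion times:
  Job (p=2,w=2): C=2, w*C=2*2=4
  Job (p=5,w=5): C=7, w*C=5*7=35
  Job (p=9,w=3): C=16, w*C=3*16=48
  Job (p=9,w=2): C=25, w*C=2*25=50
Total weighted completion time = 137

137


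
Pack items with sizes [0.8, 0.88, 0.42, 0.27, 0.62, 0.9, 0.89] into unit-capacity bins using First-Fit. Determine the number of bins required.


Place items sequentially using First-Fit:
  Item 0.8 -> new Bin 1
  Item 0.88 -> new Bin 2
  Item 0.42 -> new Bin 3
  Item 0.27 -> Bin 3 (now 0.69)
  Item 0.62 -> new Bin 4
  Item 0.9 -> new Bin 5
  Item 0.89 -> new Bin 6
Total bins used = 6

6


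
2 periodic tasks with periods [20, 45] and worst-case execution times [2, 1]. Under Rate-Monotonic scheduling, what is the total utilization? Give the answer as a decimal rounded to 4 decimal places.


Compute individual utilizations (exact fractions):
  Task 1: C/T = 2/20 = 1/10 (approx. 0.1)
  Task 2: C/T = 1/45 (approx. 0.0222)
Total utilization U = 1/10 + 1/45 = 11/90
Rounded to 4 decimal places: U = 0.1222
RM (Liu & Layland) bound for 2 tasks = 0.828427; compare with U = 11/90 (approx. 0.122222)
U <= bound, so schedulable by RM sufficient condition.

0.1222


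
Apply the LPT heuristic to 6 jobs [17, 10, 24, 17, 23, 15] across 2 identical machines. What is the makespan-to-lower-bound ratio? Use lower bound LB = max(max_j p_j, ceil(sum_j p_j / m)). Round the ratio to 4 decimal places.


LPT order: [24, 23, 17, 17, 15, 10]
Machine loads after assignment: [51, 55]
LPT makespan = 55
Lower bound = max(max_job, ceil(total/2)) = max(24, 53) = 53
Ratio = 55 / 53 = 1.0377

1.0377


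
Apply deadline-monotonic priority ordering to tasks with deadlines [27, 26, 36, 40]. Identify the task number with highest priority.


Sort tasks by relative deadline (ascending):
  Task 2: deadline = 26
  Task 1: deadline = 27
  Task 3: deadline = 36
  Task 4: deadline = 40
Priority order (highest first): [2, 1, 3, 4]
Highest priority task = 2

2


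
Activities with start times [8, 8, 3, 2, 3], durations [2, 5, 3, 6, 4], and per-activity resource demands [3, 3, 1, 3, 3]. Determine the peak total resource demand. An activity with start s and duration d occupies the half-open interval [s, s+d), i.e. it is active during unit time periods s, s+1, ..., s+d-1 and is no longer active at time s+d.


Each activity i is active on [start_i, start_i + duration_i).
Compute total resource usage per time slot:
  t=0: active resources = [], total = 0
  t=1: active resources = [], total = 0
  t=2: active resources = [3], total = 3
  t=3: active resources = [1, 3, 3], total = 7
  t=4: active resources = [1, 3, 3], total = 7
  t=5: active resources = [1, 3, 3], total = 7
  t=6: active resources = [3, 3], total = 6
  t=7: active resources = [3], total = 3
  t=8: active resources = [3, 3], total = 6
  t=9: active resources = [3, 3], total = 6
  t=10: active resources = [3], total = 3
  t=11: active resources = [3], total = 3
  t=12: active resources = [3], total = 3
Peak resource demand = 7

7


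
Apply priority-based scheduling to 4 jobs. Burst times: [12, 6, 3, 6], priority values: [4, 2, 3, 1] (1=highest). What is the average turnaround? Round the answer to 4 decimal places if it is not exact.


Sort by priority (ascending = highest first):
Order: [(1, 6), (2, 6), (3, 3), (4, 12)]
Completion times:
  Priority 1, burst=6, C=6
  Priority 2, burst=6, C=12
  Priority 3, burst=3, C=15
  Priority 4, burst=12, C=27
Average turnaround = 60/4 = 15.0

15.0


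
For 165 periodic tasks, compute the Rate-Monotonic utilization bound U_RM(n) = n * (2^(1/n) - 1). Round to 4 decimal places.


Compute 2^(1/165) = 1.0042097281
Subtract 1: 1.0042097281 - 1 = 0.0042097281
Multiply by n: 165 * 0.0042097281 = 0.6946051365
Round to 4 dp: 0.6946

0.6946


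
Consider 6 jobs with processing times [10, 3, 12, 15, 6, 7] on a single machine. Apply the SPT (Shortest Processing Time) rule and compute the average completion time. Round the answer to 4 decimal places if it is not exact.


Sort jobs by processing time (SPT order): [3, 6, 7, 10, 12, 15]
Compute completion times sequentially:
  Job 1: processing = 3, completes at 3
  Job 2: processing = 6, completes at 9
  Job 3: processing = 7, completes at 16
  Job 4: processing = 10, completes at 26
  Job 5: processing = 12, completes at 38
  Job 6: processing = 15, completes at 53
Sum of completion times = 145
Average completion time = 145/6 = 24.1667

24.1667


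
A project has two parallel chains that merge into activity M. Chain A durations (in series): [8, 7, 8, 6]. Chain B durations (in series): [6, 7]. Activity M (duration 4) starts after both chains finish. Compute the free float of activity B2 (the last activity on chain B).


ES(B2) = sum of predecessors on chain B = 6
EF(B2) = ES + duration = 6 + 7 = 13
Successor of B2 is M. ES(M) = max(sum(A), sum(B)) = max(29, 13) = 29
Free float = ES(successor) - EF(current) = 29 - 13 = 16

16


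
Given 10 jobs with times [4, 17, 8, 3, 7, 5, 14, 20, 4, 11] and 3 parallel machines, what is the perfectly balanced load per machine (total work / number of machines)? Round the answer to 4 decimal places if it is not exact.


Total processing time = 4 + 17 + 8 + 3 + 7 + 5 + 14 + 20 + 4 + 11 = 93
Number of machines = 3
Ideal balanced load = 93 / 3 = 31.0

31.0


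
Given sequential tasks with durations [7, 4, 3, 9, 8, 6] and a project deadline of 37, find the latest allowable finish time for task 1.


LF(activity 1) = deadline - sum of successor durations
Successors: activities 2 through 6 with durations [4, 3, 9, 8, 6]
Sum of successor durations = 30
LF = 37 - 30 = 7

7


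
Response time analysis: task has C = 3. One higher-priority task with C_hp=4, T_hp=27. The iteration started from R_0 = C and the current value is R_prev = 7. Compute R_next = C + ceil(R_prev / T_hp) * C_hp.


R_next = C + ceil(R_prev / T_hp) * C_hp
ceil(7 / 27) = ceil(0.2593) = 1
Interference = 1 * 4 = 4
R_next = 3 + 4 = 7
R_next = R_prev, so the iteration has converged (response time = 7).

7


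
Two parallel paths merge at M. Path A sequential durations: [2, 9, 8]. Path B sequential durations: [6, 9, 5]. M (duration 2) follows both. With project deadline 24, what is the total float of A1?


Forward pass: ES(A1) = sum of predecessors on chain A = 0
EF = ES + duration = 0 + 2 = 2
Backward pass: LF(M) = deadline = 24; LS(M) = 24 - 2 = 22
LF(A1) = LS(M) - sum(successors on chain A) = 22 - 17 = 5
LS = LF - duration = 5 - 2 = 3
Total float = LS - ES = 3 - 0 = 3

3


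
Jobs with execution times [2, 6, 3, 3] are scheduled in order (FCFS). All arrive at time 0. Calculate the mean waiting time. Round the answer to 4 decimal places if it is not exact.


FCFS order (as given): [2, 6, 3, 3]
Waiting times:
  Job 1: wait = 0
  Job 2: wait = 2
  Job 3: wait = 8
  Job 4: wait = 11
Sum of waiting times = 21
Average waiting time = 21/4 = 5.25

5.25


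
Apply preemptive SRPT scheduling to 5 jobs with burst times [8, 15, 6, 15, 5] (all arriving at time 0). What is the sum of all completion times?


Since all jobs arrive at t=0, SRPT equals SPT ordering.
SPT order: [5, 6, 8, 15, 15]
Completion times:
  Job 1: p=5, C=5
  Job 2: p=6, C=11
  Job 3: p=8, C=19
  Job 4: p=15, C=34
  Job 5: p=15, C=49
Total completion time = 5 + 11 + 19 + 34 + 49 = 118

118


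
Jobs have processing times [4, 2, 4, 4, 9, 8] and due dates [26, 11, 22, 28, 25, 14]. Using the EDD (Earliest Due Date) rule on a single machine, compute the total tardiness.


Sort by due date (EDD order): [(2, 11), (8, 14), (4, 22), (9, 25), (4, 26), (4, 28)]
Compute completion times and tardiness:
  Job 1: p=2, d=11, C=2, tardiness=max(0,2-11)=0
  Job 2: p=8, d=14, C=10, tardiness=max(0,10-14)=0
  Job 3: p=4, d=22, C=14, tardiness=max(0,14-22)=0
  Job 4: p=9, d=25, C=23, tardiness=max(0,23-25)=0
  Job 5: p=4, d=26, C=27, tardiness=max(0,27-26)=1
  Job 6: p=4, d=28, C=31, tardiness=max(0,31-28)=3
Total tardiness = 4

4


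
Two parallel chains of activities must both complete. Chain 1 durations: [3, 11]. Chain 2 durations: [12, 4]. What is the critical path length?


Path A total = 3 + 11 = 14
Path B total = 12 + 4 = 16
Critical path = longest path = max(14, 16) = 16

16


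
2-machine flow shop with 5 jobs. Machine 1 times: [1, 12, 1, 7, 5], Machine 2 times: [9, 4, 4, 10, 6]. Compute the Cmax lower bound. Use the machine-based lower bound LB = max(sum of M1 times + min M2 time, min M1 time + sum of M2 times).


LB1 = sum(M1 times) + min(M2 times) = 26 + 4 = 30
LB2 = min(M1 times) + sum(M2 times) = 1 + 33 = 34
Lower bound = max(LB1, LB2) = max(30, 34) = 34

34


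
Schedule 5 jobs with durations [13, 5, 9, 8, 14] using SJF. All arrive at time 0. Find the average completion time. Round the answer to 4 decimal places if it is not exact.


SJF order (ascending): [5, 8, 9, 13, 14]
Completion times:
  Job 1: burst=5, C=5
  Job 2: burst=8, C=13
  Job 3: burst=9, C=22
  Job 4: burst=13, C=35
  Job 5: burst=14, C=49
Average completion = 124/5 = 24.8

24.8


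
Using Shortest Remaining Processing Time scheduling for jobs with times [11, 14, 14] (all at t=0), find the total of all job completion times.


Since all jobs arrive at t=0, SRPT equals SPT ordering.
SPT order: [11, 14, 14]
Completion times:
  Job 1: p=11, C=11
  Job 2: p=14, C=25
  Job 3: p=14, C=39
Total completion time = 11 + 25 + 39 = 75

75


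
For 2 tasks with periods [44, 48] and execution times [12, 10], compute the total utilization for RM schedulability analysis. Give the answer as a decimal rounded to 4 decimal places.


Compute individual utilizations (exact fractions):
  Task 1: C/T = 12/44 = 3/11 (approx. 0.2727)
  Task 2: C/T = 10/48 = 5/24 (approx. 0.2083)
Total utilization U = 3/11 + 5/24 = 127/264
Rounded to 4 decimal places: U = 0.4811
RM (Liu & Layland) bound for 2 tasks = 0.828427; compare with U = 127/264 (approx. 0.481061)
U <= bound, so schedulable by RM sufficient condition.

0.4811


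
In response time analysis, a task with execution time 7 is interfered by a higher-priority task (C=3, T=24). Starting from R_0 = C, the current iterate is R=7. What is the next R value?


R_next = C + ceil(R_prev / T_hp) * C_hp
ceil(7 / 24) = ceil(0.2917) = 1
Interference = 1 * 3 = 3
R_next = 7 + 3 = 10

10


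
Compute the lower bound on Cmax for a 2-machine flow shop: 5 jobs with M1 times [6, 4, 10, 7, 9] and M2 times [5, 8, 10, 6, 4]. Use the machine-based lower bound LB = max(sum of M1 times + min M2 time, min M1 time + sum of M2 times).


LB1 = sum(M1 times) + min(M2 times) = 36 + 4 = 40
LB2 = min(M1 times) + sum(M2 times) = 4 + 33 = 37
Lower bound = max(LB1, LB2) = max(40, 37) = 40

40


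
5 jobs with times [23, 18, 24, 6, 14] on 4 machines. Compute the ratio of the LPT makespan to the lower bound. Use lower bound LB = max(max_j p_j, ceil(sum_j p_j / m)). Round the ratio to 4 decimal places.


LPT order: [24, 23, 18, 14, 6]
Machine loads after assignment: [24, 23, 18, 20]
LPT makespan = 24
Lower bound = max(max_job, ceil(total/4)) = max(24, 22) = 24
Ratio = 24 / 24 = 1.0

1.0


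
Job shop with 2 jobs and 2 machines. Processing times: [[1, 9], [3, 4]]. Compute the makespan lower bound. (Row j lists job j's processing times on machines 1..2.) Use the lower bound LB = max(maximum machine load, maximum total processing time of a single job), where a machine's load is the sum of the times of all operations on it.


Machine loads:
  Machine 1: 1 + 3 = 4
  Machine 2: 9 + 4 = 13
Max machine load = 13
Job totals:
  Job 1: 10
  Job 2: 7
Max job total = 10
Lower bound = max(13, 10) = 13

13


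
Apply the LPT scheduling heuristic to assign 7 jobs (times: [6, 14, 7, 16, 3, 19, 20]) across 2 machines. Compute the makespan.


Sort jobs in decreasing order (LPT): [20, 19, 16, 14, 7, 6, 3]
Assign each job to the least loaded machine:
  Machine 1: jobs [20, 14, 7, 3], load = 44
  Machine 2: jobs [19, 16, 6], load = 41
Makespan = max load = 44

44


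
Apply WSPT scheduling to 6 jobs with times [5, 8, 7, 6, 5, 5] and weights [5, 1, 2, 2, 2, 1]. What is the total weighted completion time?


Compute p/w ratios and sort ascending (WSPT): [(5, 5), (5, 2), (6, 2), (7, 2), (5, 1), (8, 1)]
Compute weighted completion times:
  Job (p=5,w=5): C=5, w*C=5*5=25
  Job (p=5,w=2): C=10, w*C=2*10=20
  Job (p=6,w=2): C=16, w*C=2*16=32
  Job (p=7,w=2): C=23, w*C=2*23=46
  Job (p=5,w=1): C=28, w*C=1*28=28
  Job (p=8,w=1): C=36, w*C=1*36=36
Total weighted completion time = 187

187


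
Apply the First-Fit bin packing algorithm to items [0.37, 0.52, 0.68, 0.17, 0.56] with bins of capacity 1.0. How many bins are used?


Place items sequentially using First-Fit:
  Item 0.37 -> new Bin 1
  Item 0.52 -> Bin 1 (now 0.89)
  Item 0.68 -> new Bin 2
  Item 0.17 -> Bin 2 (now 0.85)
  Item 0.56 -> new Bin 3
Total bins used = 3

3


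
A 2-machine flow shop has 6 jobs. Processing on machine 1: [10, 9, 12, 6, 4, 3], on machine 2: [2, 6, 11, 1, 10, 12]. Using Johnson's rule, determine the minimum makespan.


Apply Johnson's rule:
  Group 1 (a <= b): [(6, 3, 12), (5, 4, 10)]
  Group 2 (a > b): [(3, 12, 11), (2, 9, 6), (1, 10, 2), (4, 6, 1)]
Optimal job order: [6, 5, 3, 2, 1, 4]
Schedule:
  Job 6: M1 done at 3, M2 done at 15
  Job 5: M1 done at 7, M2 done at 25
  Job 3: M1 done at 19, M2 done at 36
  Job 2: M1 done at 28, M2 done at 42
  Job 1: M1 done at 38, M2 done at 44
  Job 4: M1 done at 44, M2 done at 45
Makespan = 45

45


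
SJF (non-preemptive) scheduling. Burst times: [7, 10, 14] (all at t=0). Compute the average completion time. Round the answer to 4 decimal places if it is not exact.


SJF order (ascending): [7, 10, 14]
Completion times:
  Job 1: burst=7, C=7
  Job 2: burst=10, C=17
  Job 3: burst=14, C=31
Average completion = 55/3 = 18.3333

18.3333


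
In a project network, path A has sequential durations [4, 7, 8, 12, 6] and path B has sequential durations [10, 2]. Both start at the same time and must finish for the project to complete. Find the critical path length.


Path A total = 4 + 7 + 8 + 12 + 6 = 37
Path B total = 10 + 2 = 12
Critical path = longest path = max(37, 12) = 37

37


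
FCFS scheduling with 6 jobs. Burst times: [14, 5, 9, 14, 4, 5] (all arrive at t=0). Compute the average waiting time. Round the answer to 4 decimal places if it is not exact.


FCFS order (as given): [14, 5, 9, 14, 4, 5]
Waiting times:
  Job 1: wait = 0
  Job 2: wait = 14
  Job 3: wait = 19
  Job 4: wait = 28
  Job 5: wait = 42
  Job 6: wait = 46
Sum of waiting times = 149
Average waiting time = 149/6 = 24.8333

24.8333


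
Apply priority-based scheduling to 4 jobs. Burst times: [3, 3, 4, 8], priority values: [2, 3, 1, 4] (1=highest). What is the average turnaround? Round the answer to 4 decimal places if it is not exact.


Sort by priority (ascending = highest first):
Order: [(1, 4), (2, 3), (3, 3), (4, 8)]
Completion times:
  Priority 1, burst=4, C=4
  Priority 2, burst=3, C=7
  Priority 3, burst=3, C=10
  Priority 4, burst=8, C=18
Average turnaround = 39/4 = 9.75

9.75


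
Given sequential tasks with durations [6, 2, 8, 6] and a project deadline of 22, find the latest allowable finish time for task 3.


LF(activity 3) = deadline - sum of successor durations
Successors: activities 4 through 4 with durations [6]
Sum of successor durations = 6
LF = 22 - 6 = 16

16


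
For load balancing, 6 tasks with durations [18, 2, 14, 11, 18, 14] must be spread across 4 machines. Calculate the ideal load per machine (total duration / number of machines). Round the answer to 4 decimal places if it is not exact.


Total processing time = 18 + 2 + 14 + 11 + 18 + 14 = 77
Number of machines = 4
Ideal balanced load = 77 / 4 = 19.25

19.25


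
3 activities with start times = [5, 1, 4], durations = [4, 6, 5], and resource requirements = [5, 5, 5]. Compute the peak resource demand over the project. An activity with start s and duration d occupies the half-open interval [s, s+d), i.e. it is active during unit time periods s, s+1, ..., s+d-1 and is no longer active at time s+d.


Each activity i is active on [start_i, start_i + duration_i).
Compute total resource usage per time slot:
  t=0: active resources = [], total = 0
  t=1: active resources = [5], total = 5
  t=2: active resources = [5], total = 5
  t=3: active resources = [5], total = 5
  t=4: active resources = [5, 5], total = 10
  t=5: active resources = [5, 5, 5], total = 15
  t=6: active resources = [5, 5, 5], total = 15
  t=7: active resources = [5, 5], total = 10
  t=8: active resources = [5, 5], total = 10
Peak resource demand = 15

15


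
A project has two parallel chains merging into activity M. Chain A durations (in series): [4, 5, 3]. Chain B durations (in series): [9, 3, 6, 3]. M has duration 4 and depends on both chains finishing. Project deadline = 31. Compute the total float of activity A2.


Forward pass: ES(A2) = sum of predecessors on chain A = 4
EF = ES + duration = 4 + 5 = 9
Backward pass: LF(M) = deadline = 31; LS(M) = 31 - 4 = 27
LF(A2) = LS(M) - sum(successors on chain A) = 27 - 3 = 24
LS = LF - duration = 24 - 5 = 19
Total float = LS - ES = 19 - 4 = 15

15


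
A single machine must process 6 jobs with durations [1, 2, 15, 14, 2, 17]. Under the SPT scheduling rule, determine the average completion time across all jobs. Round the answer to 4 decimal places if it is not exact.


Sort jobs by processing time (SPT order): [1, 2, 2, 14, 15, 17]
Compute completion times sequentially:
  Job 1: processing = 1, completes at 1
  Job 2: processing = 2, completes at 3
  Job 3: processing = 2, completes at 5
  Job 4: processing = 14, completes at 19
  Job 5: processing = 15, completes at 34
  Job 6: processing = 17, completes at 51
Sum of completion times = 113
Average completion time = 113/6 = 18.8333

18.8333


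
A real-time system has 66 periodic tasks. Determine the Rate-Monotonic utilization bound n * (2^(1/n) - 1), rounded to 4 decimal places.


Compute 2^(1/66) = 1.0105575720
Subtract 1: 1.0105575720 - 1 = 0.0105575720
Multiply by n: 66 * 0.0105575720 = 0.6967997520
Round to 4 dp: 0.6968

0.6968


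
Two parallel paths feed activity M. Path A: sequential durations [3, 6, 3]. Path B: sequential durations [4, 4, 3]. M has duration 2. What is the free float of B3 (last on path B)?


ES(B3) = sum of predecessors on chain B = 8
EF(B3) = ES + duration = 8 + 3 = 11
Successor of B3 is M. ES(M) = max(sum(A), sum(B)) = max(12, 11) = 12
Free float = ES(successor) - EF(current) = 12 - 11 = 1

1


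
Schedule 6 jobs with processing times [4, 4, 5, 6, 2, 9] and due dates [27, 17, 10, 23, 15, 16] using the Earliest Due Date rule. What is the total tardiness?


Sort by due date (EDD order): [(5, 10), (2, 15), (9, 16), (4, 17), (6, 23), (4, 27)]
Compute completion times and tardiness:
  Job 1: p=5, d=10, C=5, tardiness=max(0,5-10)=0
  Job 2: p=2, d=15, C=7, tardiness=max(0,7-15)=0
  Job 3: p=9, d=16, C=16, tardiness=max(0,16-16)=0
  Job 4: p=4, d=17, C=20, tardiness=max(0,20-17)=3
  Job 5: p=6, d=23, C=26, tardiness=max(0,26-23)=3
  Job 6: p=4, d=27, C=30, tardiness=max(0,30-27)=3
Total tardiness = 9

9


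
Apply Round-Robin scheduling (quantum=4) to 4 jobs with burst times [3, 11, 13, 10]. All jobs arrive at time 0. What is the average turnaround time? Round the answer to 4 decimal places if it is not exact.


Time quantum = 4
Execution trace:
  J1 runs 3 units, time = 3
  J2 runs 4 units, time = 7
  J3 runs 4 units, time = 11
  J4 runs 4 units, time = 15
  J2 runs 4 units, time = 19
  J3 runs 4 units, time = 23
  J4 runs 4 units, time = 27
  J2 runs 3 units, time = 30
  J3 runs 4 units, time = 34
  J4 runs 2 units, time = 36
  J3 runs 1 units, time = 37
Finish times: [3, 30, 37, 36]
Average turnaround = 106/4 = 26.5

26.5


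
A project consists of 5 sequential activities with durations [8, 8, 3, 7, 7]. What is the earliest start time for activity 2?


Activity 2 starts after activities 1 through 1 complete.
Predecessor durations: [8]
ES = 8 = 8

8


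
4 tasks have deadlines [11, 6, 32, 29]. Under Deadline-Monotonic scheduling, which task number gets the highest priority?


Sort tasks by relative deadline (ascending):
  Task 2: deadline = 6
  Task 1: deadline = 11
  Task 4: deadline = 29
  Task 3: deadline = 32
Priority order (highest first): [2, 1, 4, 3]
Highest priority task = 2

2


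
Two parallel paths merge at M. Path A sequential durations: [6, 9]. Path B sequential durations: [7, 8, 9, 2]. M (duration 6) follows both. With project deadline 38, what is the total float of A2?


Forward pass: ES(A2) = sum of predecessors on chain A = 6
EF = ES + duration = 6 + 9 = 15
Backward pass: LF(M) = deadline = 38; LS(M) = 38 - 6 = 32
LF(A2) = LS(M) - sum(successors on chain A) = 32 - 0 = 32
LS = LF - duration = 32 - 9 = 23
Total float = LS - ES = 23 - 6 = 17

17


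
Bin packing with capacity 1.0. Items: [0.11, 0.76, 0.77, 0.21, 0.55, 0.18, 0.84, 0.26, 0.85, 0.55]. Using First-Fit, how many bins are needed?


Place items sequentially using First-Fit:
  Item 0.11 -> new Bin 1
  Item 0.76 -> Bin 1 (now 0.87)
  Item 0.77 -> new Bin 2
  Item 0.21 -> Bin 2 (now 0.98)
  Item 0.55 -> new Bin 3
  Item 0.18 -> Bin 3 (now 0.73)
  Item 0.84 -> new Bin 4
  Item 0.26 -> Bin 3 (now 0.99)
  Item 0.85 -> new Bin 5
  Item 0.55 -> new Bin 6
Total bins used = 6

6


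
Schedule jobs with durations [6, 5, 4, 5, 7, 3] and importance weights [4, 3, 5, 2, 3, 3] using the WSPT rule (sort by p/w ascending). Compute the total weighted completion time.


Compute p/w ratios and sort ascending (WSPT): [(4, 5), (3, 3), (6, 4), (5, 3), (7, 3), (5, 2)]
Compute weighted completion times:
  Job (p=4,w=5): C=4, w*C=5*4=20
  Job (p=3,w=3): C=7, w*C=3*7=21
  Job (p=6,w=4): C=13, w*C=4*13=52
  Job (p=5,w=3): C=18, w*C=3*18=54
  Job (p=7,w=3): C=25, w*C=3*25=75
  Job (p=5,w=2): C=30, w*C=2*30=60
Total weighted completion time = 282

282


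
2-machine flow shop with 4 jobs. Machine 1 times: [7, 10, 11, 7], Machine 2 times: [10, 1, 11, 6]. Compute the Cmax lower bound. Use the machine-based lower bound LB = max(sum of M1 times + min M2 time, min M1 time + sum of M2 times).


LB1 = sum(M1 times) + min(M2 times) = 35 + 1 = 36
LB2 = min(M1 times) + sum(M2 times) = 7 + 28 = 35
Lower bound = max(LB1, LB2) = max(36, 35) = 36

36


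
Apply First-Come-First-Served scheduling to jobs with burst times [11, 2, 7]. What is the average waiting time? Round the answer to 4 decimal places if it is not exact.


FCFS order (as given): [11, 2, 7]
Waiting times:
  Job 1: wait = 0
  Job 2: wait = 11
  Job 3: wait = 13
Sum of waiting times = 24
Average waiting time = 24/3 = 8.0

8.0


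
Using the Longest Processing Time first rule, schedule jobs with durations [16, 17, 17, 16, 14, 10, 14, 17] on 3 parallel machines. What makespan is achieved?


Sort jobs in decreasing order (LPT): [17, 17, 17, 16, 16, 14, 14, 10]
Assign each job to the least loaded machine:
  Machine 1: jobs [17, 16, 10], load = 43
  Machine 2: jobs [17, 16], load = 33
  Machine 3: jobs [17, 14, 14], load = 45
Makespan = max load = 45

45


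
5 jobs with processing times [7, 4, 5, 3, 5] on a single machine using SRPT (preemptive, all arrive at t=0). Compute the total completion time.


Since all jobs arrive at t=0, SRPT equals SPT ordering.
SPT order: [3, 4, 5, 5, 7]
Completion times:
  Job 1: p=3, C=3
  Job 2: p=4, C=7
  Job 3: p=5, C=12
  Job 4: p=5, C=17
  Job 5: p=7, C=24
Total completion time = 3 + 7 + 12 + 17 + 24 = 63

63


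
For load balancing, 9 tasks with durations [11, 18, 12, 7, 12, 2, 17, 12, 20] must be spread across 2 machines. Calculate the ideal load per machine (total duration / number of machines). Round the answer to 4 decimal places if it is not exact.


Total processing time = 11 + 18 + 12 + 7 + 12 + 2 + 17 + 12 + 20 = 111
Number of machines = 2
Ideal balanced load = 111 / 2 = 55.5

55.5


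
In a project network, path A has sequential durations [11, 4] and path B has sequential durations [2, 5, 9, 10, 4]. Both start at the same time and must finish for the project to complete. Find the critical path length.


Path A total = 11 + 4 = 15
Path B total = 2 + 5 + 9 + 10 + 4 = 30
Critical path = longest path = max(15, 30) = 30

30


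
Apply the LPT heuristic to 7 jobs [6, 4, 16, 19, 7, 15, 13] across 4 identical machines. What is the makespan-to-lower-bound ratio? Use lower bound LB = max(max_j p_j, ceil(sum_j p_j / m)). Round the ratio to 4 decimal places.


LPT order: [19, 16, 15, 13, 7, 6, 4]
Machine loads after assignment: [19, 20, 21, 20]
LPT makespan = 21
Lower bound = max(max_job, ceil(total/4)) = max(19, 20) = 20
Ratio = 21 / 20 = 1.05

1.05


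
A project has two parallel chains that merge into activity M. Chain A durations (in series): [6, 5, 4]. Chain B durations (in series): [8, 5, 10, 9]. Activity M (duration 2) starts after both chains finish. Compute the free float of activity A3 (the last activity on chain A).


ES(A3) = sum of predecessors on chain A = 11
EF(A3) = ES + duration = 11 + 4 = 15
Successor of A3 is M. ES(M) = max(sum(A), sum(B)) = max(15, 32) = 32
Free float = ES(successor) - EF(current) = 32 - 15 = 17

17


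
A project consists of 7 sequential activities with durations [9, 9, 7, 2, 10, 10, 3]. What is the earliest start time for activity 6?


Activity 6 starts after activities 1 through 5 complete.
Predecessor durations: [9, 9, 7, 2, 10]
ES = 9 + 9 + 7 + 2 + 10 = 37

37


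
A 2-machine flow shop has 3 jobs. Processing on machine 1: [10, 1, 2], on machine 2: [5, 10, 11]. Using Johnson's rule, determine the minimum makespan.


Apply Johnson's rule:
  Group 1 (a <= b): [(2, 1, 10), (3, 2, 11)]
  Group 2 (a > b): [(1, 10, 5)]
Optimal job order: [2, 3, 1]
Schedule:
  Job 2: M1 done at 1, M2 done at 11
  Job 3: M1 done at 3, M2 done at 22
  Job 1: M1 done at 13, M2 done at 27
Makespan = 27

27


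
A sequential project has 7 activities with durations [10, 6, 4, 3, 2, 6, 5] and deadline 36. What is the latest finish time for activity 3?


LF(activity 3) = deadline - sum of successor durations
Successors: activities 4 through 7 with durations [3, 2, 6, 5]
Sum of successor durations = 16
LF = 36 - 16 = 20

20


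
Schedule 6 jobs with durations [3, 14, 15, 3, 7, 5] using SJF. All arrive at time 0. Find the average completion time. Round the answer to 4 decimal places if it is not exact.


SJF order (ascending): [3, 3, 5, 7, 14, 15]
Completion times:
  Job 1: burst=3, C=3
  Job 2: burst=3, C=6
  Job 3: burst=5, C=11
  Job 4: burst=7, C=18
  Job 5: burst=14, C=32
  Job 6: burst=15, C=47
Average completion = 117/6 = 19.5

19.5


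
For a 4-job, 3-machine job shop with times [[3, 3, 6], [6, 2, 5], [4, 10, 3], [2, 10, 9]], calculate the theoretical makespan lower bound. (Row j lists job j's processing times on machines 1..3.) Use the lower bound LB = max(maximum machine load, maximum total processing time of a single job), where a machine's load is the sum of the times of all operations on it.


Machine loads:
  Machine 1: 3 + 6 + 4 + 2 = 15
  Machine 2: 3 + 2 + 10 + 10 = 25
  Machine 3: 6 + 5 + 3 + 9 = 23
Max machine load = 25
Job totals:
  Job 1: 12
  Job 2: 13
  Job 3: 17
  Job 4: 21
Max job total = 21
Lower bound = max(25, 21) = 25

25
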